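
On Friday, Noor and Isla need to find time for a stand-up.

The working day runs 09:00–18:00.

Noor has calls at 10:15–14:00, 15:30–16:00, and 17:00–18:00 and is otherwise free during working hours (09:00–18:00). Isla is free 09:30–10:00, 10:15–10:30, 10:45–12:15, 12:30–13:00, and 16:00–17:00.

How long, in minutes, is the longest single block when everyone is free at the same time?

60 minutes

Noor free within 09:00–18:00: 09:00–10:15, 14:00–15:30, 16:00–17:00.
Noor ∩ Isla: 09:30–10:00, 16:00–17:00.
Common window lengths: 30, 60 min; longest is 60.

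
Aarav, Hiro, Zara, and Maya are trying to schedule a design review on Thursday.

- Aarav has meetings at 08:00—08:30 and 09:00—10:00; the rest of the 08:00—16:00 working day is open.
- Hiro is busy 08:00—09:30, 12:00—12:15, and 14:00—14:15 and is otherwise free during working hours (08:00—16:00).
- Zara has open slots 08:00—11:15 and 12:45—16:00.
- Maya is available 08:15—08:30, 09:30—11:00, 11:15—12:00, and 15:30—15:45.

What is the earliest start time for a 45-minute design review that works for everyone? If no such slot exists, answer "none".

Aarav free within 08:00–16:00: 08:30–09:00, 10:00–16:00.
Hiro free within 08:00–16:00: 09:30–12:00, 12:15–14:00, 14:15–16:00.
Aarav ∩ Hiro: 10:00–12:00, 12:15–14:00, 14:15–16:00.
Aarav ∩ Hiro ∩ Zara: 10:00–11:15, 12:45–14:00, 14:15–16:00.
Aarav ∩ Hiro ∩ Zara ∩ Maya: 10:00–11:00, 15:30–15:45.
Windows ≥ 45 min: 10:00–11:00.
Earliest such window starts at 10:00.

10:00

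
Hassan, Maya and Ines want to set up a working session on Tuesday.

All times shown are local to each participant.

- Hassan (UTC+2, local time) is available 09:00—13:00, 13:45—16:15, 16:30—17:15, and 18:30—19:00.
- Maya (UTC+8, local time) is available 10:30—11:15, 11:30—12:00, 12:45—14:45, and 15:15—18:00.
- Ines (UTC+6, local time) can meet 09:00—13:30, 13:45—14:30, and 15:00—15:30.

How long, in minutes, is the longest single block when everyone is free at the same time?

45 minutes

Hassan → UTC: 07:00–11:00, 11:45–14:15, 14:30–15:15, 16:30–17:00.
Maya → UTC: 02:30–03:15, 03:30–04:00, 04:45–06:45, 07:15–10:00.
Ines → UTC: 03:00–07:30, 07:45–08:30, 09:00–09:30.
Hassan ∩ Maya: 07:15–10:00.
Hassan ∩ Maya ∩ Ines: 07:15–07:30, 07:45–08:30, 09:00–09:30.
Common window lengths: 15, 45, 30 min; longest is 45.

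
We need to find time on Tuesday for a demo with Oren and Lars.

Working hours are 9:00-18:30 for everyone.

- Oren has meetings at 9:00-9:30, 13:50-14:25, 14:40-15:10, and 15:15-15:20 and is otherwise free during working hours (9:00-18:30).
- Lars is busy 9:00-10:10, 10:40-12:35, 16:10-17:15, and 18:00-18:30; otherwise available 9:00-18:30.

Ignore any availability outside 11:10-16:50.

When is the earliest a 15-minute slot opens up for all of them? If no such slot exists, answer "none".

12:35

Oren free within 09:00–18:30: 09:30–13:50, 14:25–14:40, 15:10–15:15, 15:20–18:30.
Lars free within 09:00–18:30: 10:10–10:40, 12:35–16:10, 17:15–18:00.
Oren ∩ Lars: 10:10–10:40, 12:35–13:50, 14:25–14:40, 15:10–15:15, 15:20–16:10, 17:15–18:00.
Restricted to 11:10–16:50: 12:35–13:50, 14:25–14:40, 15:10–15:15, 15:20–16:10.
Windows ≥ 15 min: 12:35–13:50, 14:25–14:40, 15:20–16:10.
Earliest such window starts at 12:35.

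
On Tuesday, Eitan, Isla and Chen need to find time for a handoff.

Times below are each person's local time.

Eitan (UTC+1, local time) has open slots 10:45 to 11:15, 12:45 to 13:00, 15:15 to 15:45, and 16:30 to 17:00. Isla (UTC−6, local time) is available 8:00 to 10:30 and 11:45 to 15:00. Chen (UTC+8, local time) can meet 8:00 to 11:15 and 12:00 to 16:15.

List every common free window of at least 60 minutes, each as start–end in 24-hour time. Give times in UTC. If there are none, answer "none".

Eitan → UTC: 09:45–10:15, 11:45–12:00, 14:15–14:45, 15:30–16:00.
Isla → UTC: 14:00–16:30, 17:45–21:00.
Chen → UTC: 00:00–03:15, 04:00–08:15.
Eitan ∩ Isla: 14:15–14:45, 15:30–16:00.
Eitan ∩ Isla ∩ Chen: (none).
Windows ≥ 60 min: (none).

none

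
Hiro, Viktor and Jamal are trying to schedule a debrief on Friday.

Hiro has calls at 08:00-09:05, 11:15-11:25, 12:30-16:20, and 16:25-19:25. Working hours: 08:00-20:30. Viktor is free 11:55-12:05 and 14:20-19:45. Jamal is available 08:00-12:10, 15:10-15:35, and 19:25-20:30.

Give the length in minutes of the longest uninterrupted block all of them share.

Hiro free within 08:00–20:30: 09:05–11:15, 11:25–12:30, 16:20–16:25, 19:25–20:30.
Hiro ∩ Viktor: 11:55–12:05, 16:20–16:25, 19:25–19:45.
Hiro ∩ Viktor ∩ Jamal: 11:55–12:05, 19:25–19:45.
Common window lengths: 10, 20 min; longest is 20.

20 minutes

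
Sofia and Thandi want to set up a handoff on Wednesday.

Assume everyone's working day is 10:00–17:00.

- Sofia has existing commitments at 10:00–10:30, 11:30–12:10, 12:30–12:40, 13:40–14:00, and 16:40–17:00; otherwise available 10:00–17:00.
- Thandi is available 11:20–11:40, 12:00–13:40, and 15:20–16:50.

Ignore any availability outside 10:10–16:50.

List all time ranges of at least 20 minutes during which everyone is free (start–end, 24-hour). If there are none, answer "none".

12:10–12:30, 12:40–13:40, 15:20–16:40

Sofia free within 10:00–17:00: 10:30–11:30, 12:10–12:30, 12:40–13:40, 14:00–16:40.
Sofia ∩ Thandi: 11:20–11:30, 12:10–12:30, 12:40–13:40, 15:20–16:40.
Restricted to 10:10–16:50: 11:20–11:30, 12:10–12:30, 12:40–13:40, 15:20–16:40.
Windows ≥ 20 min: 12:10–12:30, 12:40–13:40, 15:20–16:40.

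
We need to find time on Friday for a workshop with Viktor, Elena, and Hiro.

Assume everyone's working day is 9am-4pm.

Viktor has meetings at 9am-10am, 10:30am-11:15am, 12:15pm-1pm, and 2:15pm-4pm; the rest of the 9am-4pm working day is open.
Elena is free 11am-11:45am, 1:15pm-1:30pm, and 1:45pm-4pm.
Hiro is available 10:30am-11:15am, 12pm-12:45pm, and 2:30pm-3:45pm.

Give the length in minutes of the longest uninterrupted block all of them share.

0 minutes

Viktor free within 09:00–16:00: 10:00–10:30, 11:15–12:15, 13:00–14:15.
Viktor ∩ Elena: 11:15–11:45, 13:15–13:30, 13:45–14:15.
Viktor ∩ Elena ∩ Hiro: (none).
No common window.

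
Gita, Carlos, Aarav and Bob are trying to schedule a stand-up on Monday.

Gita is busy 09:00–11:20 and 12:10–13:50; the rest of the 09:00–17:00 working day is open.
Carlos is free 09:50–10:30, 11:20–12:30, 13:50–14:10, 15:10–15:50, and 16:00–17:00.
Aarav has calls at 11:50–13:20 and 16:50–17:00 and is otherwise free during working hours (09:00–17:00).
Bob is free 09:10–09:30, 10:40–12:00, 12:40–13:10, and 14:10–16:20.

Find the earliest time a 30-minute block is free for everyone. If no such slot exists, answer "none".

11:20

Gita free within 09:00–17:00: 11:20–12:10, 13:50–17:00.
Aarav free within 09:00–17:00: 09:00–11:50, 13:20–16:50.
Gita ∩ Carlos: 11:20–12:10, 13:50–14:10, 15:10–15:50, 16:00–17:00.
Gita ∩ Carlos ∩ Aarav: 11:20–11:50, 13:50–14:10, 15:10–15:50, 16:00–16:50.
Gita ∩ Carlos ∩ Aarav ∩ Bob: 11:20–11:50, 15:10–15:50, 16:00–16:20.
Windows ≥ 30 min: 11:20–11:50, 15:10–15:50.
Earliest such window starts at 11:20.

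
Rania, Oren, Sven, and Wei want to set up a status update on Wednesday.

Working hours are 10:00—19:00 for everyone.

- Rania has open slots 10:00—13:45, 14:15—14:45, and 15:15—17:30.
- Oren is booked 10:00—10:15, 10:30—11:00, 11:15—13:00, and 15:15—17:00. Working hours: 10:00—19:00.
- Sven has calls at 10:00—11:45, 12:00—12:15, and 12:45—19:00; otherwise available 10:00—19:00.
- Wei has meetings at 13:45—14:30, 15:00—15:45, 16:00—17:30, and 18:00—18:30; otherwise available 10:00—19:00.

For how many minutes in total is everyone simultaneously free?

0 minutes

Oren free within 10:00–19:00: 10:15–10:30, 11:00–11:15, 13:00–15:15, 17:00–19:00.
Sven free within 10:00–19:00: 11:45–12:00, 12:15–12:45.
Wei free within 10:00–19:00: 10:00–13:45, 14:30–15:00, 15:45–16:00, 17:30–18:00, 18:30–19:00.
Rania ∩ Oren: 10:15–10:30, 11:00–11:15, 13:00–13:45, 14:15–14:45, 17:00–17:30.
Rania ∩ Oren ∩ Sven: (none).
Rania ∩ Oren ∩ Sven ∩ Wei: (none).
Total common minutes: 0.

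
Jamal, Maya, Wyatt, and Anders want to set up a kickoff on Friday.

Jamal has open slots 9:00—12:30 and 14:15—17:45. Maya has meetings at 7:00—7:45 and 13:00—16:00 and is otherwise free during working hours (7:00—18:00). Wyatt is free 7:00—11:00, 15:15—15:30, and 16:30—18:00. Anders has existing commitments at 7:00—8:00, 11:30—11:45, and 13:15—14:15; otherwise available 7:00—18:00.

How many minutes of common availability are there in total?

195 minutes

Maya free within 07:00–18:00: 07:45–13:00, 16:00–18:00.
Anders free within 07:00–18:00: 08:00–11:30, 11:45–13:15, 14:15–18:00.
Jamal ∩ Maya: 09:00–12:30, 16:00–17:45.
Jamal ∩ Maya ∩ Wyatt: 09:00–11:00, 16:30–17:45.
Jamal ∩ Maya ∩ Wyatt ∩ Anders: 09:00–11:00, 16:30–17:45.
Total common minutes: 120 + 75 = 195.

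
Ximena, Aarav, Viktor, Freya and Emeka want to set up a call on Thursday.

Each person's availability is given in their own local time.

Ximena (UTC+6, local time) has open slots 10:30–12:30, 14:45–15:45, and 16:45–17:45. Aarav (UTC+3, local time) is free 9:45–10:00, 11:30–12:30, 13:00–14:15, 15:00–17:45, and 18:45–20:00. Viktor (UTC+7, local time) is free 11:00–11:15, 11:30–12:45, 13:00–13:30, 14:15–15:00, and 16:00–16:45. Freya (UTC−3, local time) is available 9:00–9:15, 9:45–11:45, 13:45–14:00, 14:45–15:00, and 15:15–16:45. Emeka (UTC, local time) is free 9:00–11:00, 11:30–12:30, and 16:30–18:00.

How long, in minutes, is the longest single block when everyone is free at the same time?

Ximena → UTC: 04:30–06:30, 08:45–09:45, 10:45–11:45.
Aarav → UTC: 06:45–07:00, 08:30–09:30, 10:00–11:15, 12:00–14:45, 15:45–17:00.
Viktor → UTC: 04:00–04:15, 04:30–05:45, 06:00–06:30, 07:15–08:00, 09:00–09:45.
Freya → UTC: 12:00–12:15, 12:45–14:45, 16:45–17:00, 17:45–18:00, 18:15–19:45.
Emeka → UTC: 09:00–11:00, 11:30–12:30, 16:30–18:00.
Ximena ∩ Aarav: 08:45–09:30, 10:45–11:15.
Ximena ∩ Aarav ∩ Viktor: 09:00–09:30.
Ximena ∩ Aarav ∩ Viktor ∩ Freya: (none).
Ximena ∩ Aarav ∩ Viktor ∩ Freya ∩ Emeka: (none).
No common window.

0 minutes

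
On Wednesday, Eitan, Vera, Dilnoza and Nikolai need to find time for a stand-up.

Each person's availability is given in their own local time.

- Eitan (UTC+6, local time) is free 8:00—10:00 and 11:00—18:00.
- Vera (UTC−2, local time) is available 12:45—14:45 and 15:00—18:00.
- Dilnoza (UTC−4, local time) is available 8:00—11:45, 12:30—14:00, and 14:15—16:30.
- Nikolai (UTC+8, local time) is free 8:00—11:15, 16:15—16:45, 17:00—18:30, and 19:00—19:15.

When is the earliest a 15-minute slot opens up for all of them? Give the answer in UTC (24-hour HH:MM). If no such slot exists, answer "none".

Eitan → UTC: 02:00–04:00, 05:00–12:00.
Vera → UTC: 14:45–16:45, 17:00–20:00.
Dilnoza → UTC: 12:00–15:45, 16:30–18:00, 18:15–20:30.
Nikolai → UTC: 00:00–03:15, 08:15–08:45, 09:00–10:30, 11:00–11:15.
Eitan ∩ Vera: (none).
Eitan ∩ Vera ∩ Dilnoza: (none).
Eitan ∩ Vera ∩ Dilnoza ∩ Nikolai: (none).
Windows ≥ 15 min: (none).

none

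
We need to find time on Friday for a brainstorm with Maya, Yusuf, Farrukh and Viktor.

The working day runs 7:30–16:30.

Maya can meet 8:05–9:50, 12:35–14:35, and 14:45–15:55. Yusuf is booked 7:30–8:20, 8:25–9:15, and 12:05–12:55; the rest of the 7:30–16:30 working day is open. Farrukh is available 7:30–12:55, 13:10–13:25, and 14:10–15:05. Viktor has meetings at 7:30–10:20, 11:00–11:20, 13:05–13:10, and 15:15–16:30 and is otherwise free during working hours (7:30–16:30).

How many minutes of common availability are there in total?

Yusuf free within 07:30–16:30: 08:20–08:25, 09:15–12:05, 12:55–16:30.
Viktor free within 07:30–16:30: 10:20–11:00, 11:20–13:05, 13:10–15:15.
Maya ∩ Yusuf: 08:20–08:25, 09:15–09:50, 12:55–14:35, 14:45–15:55.
Maya ∩ Yusuf ∩ Farrukh: 08:20–08:25, 09:15–09:50, 13:10–13:25, 14:10–14:35, 14:45–15:05.
Maya ∩ Yusuf ∩ Farrukh ∩ Viktor: 13:10–13:25, 14:10–14:35, 14:45–15:05.
Total common minutes: 15 + 25 + 20 = 60.

60 minutes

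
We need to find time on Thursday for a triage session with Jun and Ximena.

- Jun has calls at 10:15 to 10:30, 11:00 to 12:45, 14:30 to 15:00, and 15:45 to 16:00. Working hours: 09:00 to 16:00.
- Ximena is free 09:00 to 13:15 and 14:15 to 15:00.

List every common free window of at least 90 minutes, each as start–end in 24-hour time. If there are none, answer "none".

none

Jun free within 09:00–16:00: 09:00–10:15, 10:30–11:00, 12:45–14:30, 15:00–15:45.
Jun ∩ Ximena: 09:00–10:15, 10:30–11:00, 12:45–13:15, 14:15–14:30.
Windows ≥ 90 min: (none).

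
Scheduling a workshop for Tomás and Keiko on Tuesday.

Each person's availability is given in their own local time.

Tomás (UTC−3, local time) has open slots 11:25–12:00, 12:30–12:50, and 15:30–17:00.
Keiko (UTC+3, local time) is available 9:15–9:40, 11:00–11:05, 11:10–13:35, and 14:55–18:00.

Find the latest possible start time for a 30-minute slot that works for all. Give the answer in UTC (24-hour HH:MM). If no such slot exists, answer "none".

14:30

Tomás → UTC: 14:25–15:00, 15:30–15:50, 18:30–20:00.
Keiko → UTC: 06:15–06:40, 08:00–08:05, 08:10–10:35, 11:55–15:00.
Tomás ∩ Keiko: 14:25–15:00.
Windows ≥ 30 min: 14:25–15:00.
Latest start in the last window 14:25–15:00 is 15:00 − 30 min = 14:30.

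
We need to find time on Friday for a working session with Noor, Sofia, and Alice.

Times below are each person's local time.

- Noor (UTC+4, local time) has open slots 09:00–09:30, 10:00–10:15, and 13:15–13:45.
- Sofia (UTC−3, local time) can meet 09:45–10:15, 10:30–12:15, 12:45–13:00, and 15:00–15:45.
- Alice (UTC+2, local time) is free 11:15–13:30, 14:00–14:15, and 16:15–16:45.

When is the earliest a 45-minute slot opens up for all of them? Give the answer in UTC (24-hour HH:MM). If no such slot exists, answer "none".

Noor → UTC: 05:00–05:30, 06:00–06:15, 09:15–09:45.
Sofia → UTC: 12:45–13:15, 13:30–15:15, 15:45–16:00, 18:00–18:45.
Alice → UTC: 09:15–11:30, 12:00–12:15, 14:15–14:45.
Noor ∩ Sofia: (none).
Noor ∩ Sofia ∩ Alice: (none).
Windows ≥ 45 min: (none).

none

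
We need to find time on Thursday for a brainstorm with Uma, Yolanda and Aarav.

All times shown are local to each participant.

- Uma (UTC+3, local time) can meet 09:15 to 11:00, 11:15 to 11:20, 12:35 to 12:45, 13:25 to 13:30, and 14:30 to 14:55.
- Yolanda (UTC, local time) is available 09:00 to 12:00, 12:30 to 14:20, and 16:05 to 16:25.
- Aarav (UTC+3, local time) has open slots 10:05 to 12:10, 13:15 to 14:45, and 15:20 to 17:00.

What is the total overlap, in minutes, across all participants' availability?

Uma → UTC: 06:15–08:00, 08:15–08:20, 09:35–09:45, 10:25–10:30, 11:30–11:55.
Yolanda → UTC: 09:00–12:00, 12:30–14:20, 16:05–16:25.
Aarav → UTC: 07:05–09:10, 10:15–11:45, 12:20–14:00.
Uma ∩ Yolanda: 09:35–09:45, 10:25–10:30, 11:30–11:55.
Uma ∩ Yolanda ∩ Aarav: 10:25–10:30, 11:30–11:45.
Total common minutes: 5 + 15 = 20.

20 minutes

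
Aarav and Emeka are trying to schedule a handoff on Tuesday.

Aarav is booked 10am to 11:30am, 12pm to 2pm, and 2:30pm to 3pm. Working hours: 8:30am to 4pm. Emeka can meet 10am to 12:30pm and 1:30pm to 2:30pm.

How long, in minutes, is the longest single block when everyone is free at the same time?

Aarav free within 08:30–16:00: 08:30–10:00, 11:30–12:00, 14:00–14:30, 15:00–16:00.
Aarav ∩ Emeka: 11:30–12:00, 14:00–14:30.
Common window lengths: 30, 30 min; longest is 30.

30 minutes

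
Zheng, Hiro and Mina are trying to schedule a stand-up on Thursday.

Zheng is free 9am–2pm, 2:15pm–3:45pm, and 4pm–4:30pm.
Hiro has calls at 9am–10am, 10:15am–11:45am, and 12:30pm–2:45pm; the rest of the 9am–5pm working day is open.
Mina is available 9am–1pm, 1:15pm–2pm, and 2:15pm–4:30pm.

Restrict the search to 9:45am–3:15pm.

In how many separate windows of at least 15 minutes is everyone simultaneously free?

Hiro free within 09:00–17:00: 10:00–10:15, 11:45–12:30, 14:45–17:00.
Zheng ∩ Hiro: 10:00–10:15, 11:45–12:30, 14:45–15:45, 16:00–16:30.
Zheng ∩ Hiro ∩ Mina: 10:00–10:15, 11:45–12:30, 14:45–15:45, 16:00–16:30.
Restricted to 09:45–15:15: 10:00–10:15, 11:45–12:30, 14:45–15:15.
Windows ≥ 15 min: 10:00–10:15, 11:45–12:30, 14:45–15:15.
That's 3 windows.

3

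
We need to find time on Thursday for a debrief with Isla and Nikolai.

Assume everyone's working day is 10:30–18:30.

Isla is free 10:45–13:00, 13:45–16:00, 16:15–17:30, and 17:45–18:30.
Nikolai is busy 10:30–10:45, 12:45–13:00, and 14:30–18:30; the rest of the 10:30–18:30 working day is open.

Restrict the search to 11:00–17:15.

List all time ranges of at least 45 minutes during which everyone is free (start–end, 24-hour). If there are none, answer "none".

11:00–12:45, 13:45–14:30

Nikolai free within 10:30–18:30: 10:45–12:45, 13:00–14:30.
Isla ∩ Nikolai: 10:45–12:45, 13:45–14:30.
Restricted to 11:00–17:15: 11:00–12:45, 13:45–14:30.
Windows ≥ 45 min: 11:00–12:45, 13:45–14:30.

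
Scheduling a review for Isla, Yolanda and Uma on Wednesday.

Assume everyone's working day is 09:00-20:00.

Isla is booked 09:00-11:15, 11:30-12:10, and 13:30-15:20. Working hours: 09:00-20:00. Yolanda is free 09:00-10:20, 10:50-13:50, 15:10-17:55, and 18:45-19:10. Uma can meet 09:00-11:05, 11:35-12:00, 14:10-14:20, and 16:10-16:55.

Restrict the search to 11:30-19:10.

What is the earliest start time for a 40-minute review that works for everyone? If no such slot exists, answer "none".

Isla free within 09:00–20:00: 11:15–11:30, 12:10–13:30, 15:20–20:00.
Isla ∩ Yolanda: 11:15–11:30, 12:10–13:30, 15:20–17:55, 18:45–19:10.
Isla ∩ Yolanda ∩ Uma: 16:10–16:55.
Restricted to 11:30–19:10: 16:10–16:55.
Windows ≥ 40 min: 16:10–16:55.
Earliest such window starts at 16:10.

16:10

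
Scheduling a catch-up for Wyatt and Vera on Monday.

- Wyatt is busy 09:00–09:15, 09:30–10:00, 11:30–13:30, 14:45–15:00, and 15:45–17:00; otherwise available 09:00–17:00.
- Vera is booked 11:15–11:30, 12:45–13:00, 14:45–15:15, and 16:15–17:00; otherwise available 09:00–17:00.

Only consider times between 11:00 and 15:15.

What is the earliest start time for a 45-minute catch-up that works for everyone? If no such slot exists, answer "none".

Wyatt free within 09:00–17:00: 09:15–09:30, 10:00–11:30, 13:30–14:45, 15:00–15:45.
Vera free within 09:00–17:00: 09:00–11:15, 11:30–12:45, 13:00–14:45, 15:15–16:15.
Wyatt ∩ Vera: 09:15–09:30, 10:00–11:15, 13:30–14:45, 15:15–15:45.
Restricted to 11:00–15:15: 11:00–11:15, 13:30–14:45.
Windows ≥ 45 min: 13:30–14:45.
Earliest such window starts at 13:30.

13:30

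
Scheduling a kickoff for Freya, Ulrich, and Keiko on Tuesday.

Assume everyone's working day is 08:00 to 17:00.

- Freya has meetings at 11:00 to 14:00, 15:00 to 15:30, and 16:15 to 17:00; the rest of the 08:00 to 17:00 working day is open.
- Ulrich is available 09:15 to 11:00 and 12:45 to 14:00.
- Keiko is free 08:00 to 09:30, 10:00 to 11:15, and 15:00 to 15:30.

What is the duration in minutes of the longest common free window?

60 minutes

Freya free within 08:00–17:00: 08:00–11:00, 14:00–15:00, 15:30–16:15.
Freya ∩ Ulrich: 09:15–11:00.
Freya ∩ Ulrich ∩ Keiko: 09:15–09:30, 10:00–11:00.
Common window lengths: 15, 60 min; longest is 60.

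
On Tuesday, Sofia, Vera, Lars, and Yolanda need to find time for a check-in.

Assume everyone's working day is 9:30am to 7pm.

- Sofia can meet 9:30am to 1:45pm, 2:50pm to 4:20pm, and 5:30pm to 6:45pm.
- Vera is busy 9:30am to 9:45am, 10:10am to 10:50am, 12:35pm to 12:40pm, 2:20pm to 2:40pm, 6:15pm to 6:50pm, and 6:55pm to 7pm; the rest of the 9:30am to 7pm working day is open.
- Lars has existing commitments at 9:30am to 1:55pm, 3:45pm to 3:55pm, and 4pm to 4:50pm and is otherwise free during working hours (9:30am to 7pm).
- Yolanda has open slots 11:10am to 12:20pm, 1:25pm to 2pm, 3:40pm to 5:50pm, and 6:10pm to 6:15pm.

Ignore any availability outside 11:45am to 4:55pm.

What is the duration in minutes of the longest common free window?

5 minutes

Vera free within 09:30–19:00: 09:45–10:10, 10:50–12:35, 12:40–14:20, 14:40–18:15, 18:50–18:55.
Lars free within 09:30–19:00: 13:55–15:45, 15:55–16:00, 16:50–19:00.
Sofia ∩ Vera: 09:45–10:10, 10:50–12:35, 12:40–13:45, 14:50–16:20, 17:30–18:15.
Sofia ∩ Vera ∩ Lars: 14:50–15:45, 15:55–16:00, 17:30–18:15.
Sofia ∩ Vera ∩ Lars ∩ Yolanda: 15:40–15:45, 15:55–16:00, 17:30–17:50, 18:10–18:15.
Restricted to 11:45–16:55: 15:40–15:45, 15:55–16:00.
Common window lengths: 5, 5 min; longest is 5.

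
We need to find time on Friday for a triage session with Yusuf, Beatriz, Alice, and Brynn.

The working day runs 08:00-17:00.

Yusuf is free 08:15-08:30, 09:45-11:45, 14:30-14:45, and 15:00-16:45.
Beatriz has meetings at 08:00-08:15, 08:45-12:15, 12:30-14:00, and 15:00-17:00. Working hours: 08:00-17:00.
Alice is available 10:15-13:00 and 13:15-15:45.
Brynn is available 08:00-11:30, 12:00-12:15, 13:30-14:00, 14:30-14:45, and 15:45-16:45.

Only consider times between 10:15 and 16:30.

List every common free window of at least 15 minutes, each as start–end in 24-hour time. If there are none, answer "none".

14:30–14:45

Beatriz free within 08:00–17:00: 08:15–08:45, 12:15–12:30, 14:00–15:00.
Yusuf ∩ Beatriz: 08:15–08:30, 14:30–14:45.
Yusuf ∩ Beatriz ∩ Alice: 14:30–14:45.
Yusuf ∩ Beatriz ∩ Alice ∩ Brynn: 14:30–14:45.
Restricted to 10:15–16:30: 14:30–14:45.
Windows ≥ 15 min: 14:30–14:45.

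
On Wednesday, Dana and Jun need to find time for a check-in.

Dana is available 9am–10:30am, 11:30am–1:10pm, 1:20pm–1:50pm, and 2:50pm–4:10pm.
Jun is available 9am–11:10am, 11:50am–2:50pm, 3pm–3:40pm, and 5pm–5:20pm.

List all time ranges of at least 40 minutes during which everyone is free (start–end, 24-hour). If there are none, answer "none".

Dana ∩ Jun: 09:00–10:30, 11:50–13:10, 13:20–13:50, 15:00–15:40.
Windows ≥ 40 min: 09:00–10:30, 11:50–13:10, 15:00–15:40.

09:00–10:30, 11:50–13:10, 15:00–15:40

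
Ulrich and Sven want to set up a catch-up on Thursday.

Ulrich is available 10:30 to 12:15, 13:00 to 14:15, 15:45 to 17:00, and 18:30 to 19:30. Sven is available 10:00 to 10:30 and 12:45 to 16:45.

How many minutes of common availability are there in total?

Ulrich ∩ Sven: 13:00–14:15, 15:45–16:45.
Total common minutes: 75 + 60 = 135.

135 minutes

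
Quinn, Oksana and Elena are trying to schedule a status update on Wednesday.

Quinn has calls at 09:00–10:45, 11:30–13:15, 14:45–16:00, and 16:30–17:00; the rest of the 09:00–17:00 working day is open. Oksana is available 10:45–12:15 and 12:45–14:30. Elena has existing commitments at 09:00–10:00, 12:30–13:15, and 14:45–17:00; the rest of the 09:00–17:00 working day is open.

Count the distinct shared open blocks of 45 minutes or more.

Quinn free within 09:00–17:00: 10:45–11:30, 13:15–14:45, 16:00–16:30.
Elena free within 09:00–17:00: 10:00–12:30, 13:15–14:45.
Quinn ∩ Oksana: 10:45–11:30, 13:15–14:30.
Quinn ∩ Oksana ∩ Elena: 10:45–11:30, 13:15–14:30.
Windows ≥ 45 min: 10:45–11:30, 13:15–14:30.
That's 2 windows.

2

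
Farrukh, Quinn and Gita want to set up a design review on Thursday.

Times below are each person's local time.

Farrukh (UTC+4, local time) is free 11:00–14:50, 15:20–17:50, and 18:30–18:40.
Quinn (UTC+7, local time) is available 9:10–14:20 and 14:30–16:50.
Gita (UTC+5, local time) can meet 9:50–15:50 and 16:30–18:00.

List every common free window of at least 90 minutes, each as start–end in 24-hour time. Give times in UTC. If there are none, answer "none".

07:30–09:50

Farrukh → UTC: 07:00–10:50, 11:20–13:50, 14:30–14:40.
Quinn → UTC: 02:10–07:20, 07:30–09:50.
Gita → UTC: 04:50–10:50, 11:30–13:00.
Farrukh ∩ Quinn: 07:00–07:20, 07:30–09:50.
Farrukh ∩ Quinn ∩ Gita: 07:00–07:20, 07:30–09:50.
Windows ≥ 90 min: 07:30–09:50.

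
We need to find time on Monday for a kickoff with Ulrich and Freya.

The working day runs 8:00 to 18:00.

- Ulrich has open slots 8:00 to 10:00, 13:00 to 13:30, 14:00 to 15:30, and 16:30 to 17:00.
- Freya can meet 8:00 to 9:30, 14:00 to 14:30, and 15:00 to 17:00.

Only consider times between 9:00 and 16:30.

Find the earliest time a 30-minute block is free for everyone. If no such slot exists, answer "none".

09:00

Ulrich ∩ Freya: 08:00–09:30, 14:00–14:30, 15:00–15:30, 16:30–17:00.
Restricted to 09:00–16:30: 09:00–09:30, 14:00–14:30, 15:00–15:30.
Windows ≥ 30 min: 09:00–09:30, 14:00–14:30, 15:00–15:30.
Earliest such window starts at 09:00.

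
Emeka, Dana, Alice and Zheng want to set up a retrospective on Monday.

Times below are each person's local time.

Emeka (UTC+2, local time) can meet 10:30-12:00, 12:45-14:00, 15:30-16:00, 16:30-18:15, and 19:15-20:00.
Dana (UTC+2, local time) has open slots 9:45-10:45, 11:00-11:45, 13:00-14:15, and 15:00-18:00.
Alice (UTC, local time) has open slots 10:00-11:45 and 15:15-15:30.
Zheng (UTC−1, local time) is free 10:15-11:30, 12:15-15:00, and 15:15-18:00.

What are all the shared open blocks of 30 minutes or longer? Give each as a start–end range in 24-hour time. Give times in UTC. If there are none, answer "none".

11:15–11:45

Emeka → UTC: 08:30–10:00, 10:45–12:00, 13:30–14:00, 14:30–16:15, 17:15–18:00.
Dana → UTC: 07:45–08:45, 09:00–09:45, 11:00–12:15, 13:00–16:00.
Alice → UTC: 10:00–11:45, 15:15–15:30.
Zheng → UTC: 11:15–12:30, 13:15–16:00, 16:15–19:00.
Emeka ∩ Dana: 08:30–08:45, 09:00–09:45, 11:00–12:00, 13:30–14:00, 14:30–16:00.
Emeka ∩ Dana ∩ Alice: 11:00–11:45, 15:15–15:30.
Emeka ∩ Dana ∩ Alice ∩ Zheng: 11:15–11:45, 15:15–15:30.
Windows ≥ 30 min: 11:15–11:45.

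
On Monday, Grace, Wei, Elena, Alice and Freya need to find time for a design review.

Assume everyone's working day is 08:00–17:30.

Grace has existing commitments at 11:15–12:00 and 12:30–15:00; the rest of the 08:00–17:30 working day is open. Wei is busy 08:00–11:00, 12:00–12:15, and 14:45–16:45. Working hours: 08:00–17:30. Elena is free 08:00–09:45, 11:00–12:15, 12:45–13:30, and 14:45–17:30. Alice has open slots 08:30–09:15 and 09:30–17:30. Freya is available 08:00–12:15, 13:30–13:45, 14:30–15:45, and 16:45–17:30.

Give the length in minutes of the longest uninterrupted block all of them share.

Grace free within 08:00–17:30: 08:00–11:15, 12:00–12:30, 15:00–17:30.
Wei free within 08:00–17:30: 11:00–12:00, 12:15–14:45, 16:45–17:30.
Grace ∩ Wei: 11:00–11:15, 12:15–12:30, 16:45–17:30.
Grace ∩ Wei ∩ Elena: 11:00–11:15, 16:45–17:30.
Grace ∩ Wei ∩ Elena ∩ Alice: 11:00–11:15, 16:45–17:30.
Grace ∩ Wei ∩ Elena ∩ Alice ∩ Freya: 11:00–11:15, 16:45–17:30.
Common window lengths: 15, 45 min; longest is 45.

45 minutes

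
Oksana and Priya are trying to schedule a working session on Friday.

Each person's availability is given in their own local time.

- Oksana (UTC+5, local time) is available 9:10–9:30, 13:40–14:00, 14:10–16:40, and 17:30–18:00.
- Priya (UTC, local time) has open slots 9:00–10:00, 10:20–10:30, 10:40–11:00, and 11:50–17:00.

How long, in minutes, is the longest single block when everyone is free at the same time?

Oksana → UTC: 04:10–04:30, 08:40–09:00, 09:10–11:40, 12:30–13:00.
Priya → UTC: 09:00–10:00, 10:20–10:30, 10:40–11:00, 11:50–17:00.
Oksana ∩ Priya: 09:10–10:00, 10:20–10:30, 10:40–11:00, 12:30–13:00.
Common window lengths: 50, 10, 20, 30 min; longest is 50.

50 minutes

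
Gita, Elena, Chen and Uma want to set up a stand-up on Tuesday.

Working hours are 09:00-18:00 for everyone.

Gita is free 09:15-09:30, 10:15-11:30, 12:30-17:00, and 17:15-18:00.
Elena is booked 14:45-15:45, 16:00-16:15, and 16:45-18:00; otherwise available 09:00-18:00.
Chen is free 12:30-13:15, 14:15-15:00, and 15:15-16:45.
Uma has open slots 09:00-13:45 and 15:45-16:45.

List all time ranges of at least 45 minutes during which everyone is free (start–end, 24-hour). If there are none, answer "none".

Elena free within 09:00–18:00: 09:00–14:45, 15:45–16:00, 16:15–16:45.
Gita ∩ Elena: 09:15–09:30, 10:15–11:30, 12:30–14:45, 15:45–16:00, 16:15–16:45.
Gita ∩ Elena ∩ Chen: 12:30–13:15, 14:15–14:45, 15:45–16:00, 16:15–16:45.
Gita ∩ Elena ∩ Chen ∩ Uma: 12:30–13:15, 15:45–16:00, 16:15–16:45.
Windows ≥ 45 min: 12:30–13:15.

12:30–13:15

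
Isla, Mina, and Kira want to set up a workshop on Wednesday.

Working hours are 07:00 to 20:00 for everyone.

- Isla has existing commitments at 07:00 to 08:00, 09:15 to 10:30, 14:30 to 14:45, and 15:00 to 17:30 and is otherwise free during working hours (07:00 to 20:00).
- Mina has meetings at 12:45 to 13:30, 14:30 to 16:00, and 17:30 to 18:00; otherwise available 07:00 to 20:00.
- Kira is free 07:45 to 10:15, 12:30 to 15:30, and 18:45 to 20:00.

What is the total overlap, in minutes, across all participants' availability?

Isla free within 07:00–20:00: 08:00–09:15, 10:30–14:30, 14:45–15:00, 17:30–20:00.
Mina free within 07:00–20:00: 07:00–12:45, 13:30–14:30, 16:00–17:30, 18:00–20:00.
Isla ∩ Mina: 08:00–09:15, 10:30–12:45, 13:30–14:30, 18:00–20:00.
Isla ∩ Mina ∩ Kira: 08:00–09:15, 12:30–12:45, 13:30–14:30, 18:45–20:00.
Total common minutes: 75 + 15 + 60 + 75 = 225.

225 minutes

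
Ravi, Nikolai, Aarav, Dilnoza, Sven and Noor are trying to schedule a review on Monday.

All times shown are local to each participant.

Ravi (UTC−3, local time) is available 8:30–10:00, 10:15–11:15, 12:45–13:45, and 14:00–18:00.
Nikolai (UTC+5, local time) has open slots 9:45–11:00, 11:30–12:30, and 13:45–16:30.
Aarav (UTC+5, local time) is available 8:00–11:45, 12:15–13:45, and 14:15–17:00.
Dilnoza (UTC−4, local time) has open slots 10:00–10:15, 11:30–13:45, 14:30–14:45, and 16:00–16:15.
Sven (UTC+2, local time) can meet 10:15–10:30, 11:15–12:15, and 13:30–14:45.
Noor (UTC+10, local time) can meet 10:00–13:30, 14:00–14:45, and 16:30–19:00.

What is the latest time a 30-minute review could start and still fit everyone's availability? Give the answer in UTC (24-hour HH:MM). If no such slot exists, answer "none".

Ravi → UTC: 11:30–13:00, 13:15–14:15, 15:45–16:45, 17:00–21:00.
Nikolai → UTC: 04:45–06:00, 06:30–07:30, 08:45–11:30.
Aarav → UTC: 03:00–06:45, 07:15–08:45, 09:15–12:00.
Dilnoza → UTC: 14:00–14:15, 15:30–17:45, 18:30–18:45, 20:00–20:15.
Sven → UTC: 08:15–08:30, 09:15–10:15, 11:30–12:45.
Noor → UTC: 00:00–03:30, 04:00–04:45, 06:30–09:00.
Ravi ∩ Nikolai: (none).
Ravi ∩ Nikolai ∩ Aarav: (none).
Ravi ∩ Nikolai ∩ Aarav ∩ Dilnoza: (none).
Ravi ∩ Nikolai ∩ Aarav ∩ Dilnoza ∩ Sven: (none).
Ravi ∩ Nikolai ∩ Aarav ∩ Dilnoza ∩ Sven ∩ Noor: (none).
Windows ≥ 30 min: (none).

none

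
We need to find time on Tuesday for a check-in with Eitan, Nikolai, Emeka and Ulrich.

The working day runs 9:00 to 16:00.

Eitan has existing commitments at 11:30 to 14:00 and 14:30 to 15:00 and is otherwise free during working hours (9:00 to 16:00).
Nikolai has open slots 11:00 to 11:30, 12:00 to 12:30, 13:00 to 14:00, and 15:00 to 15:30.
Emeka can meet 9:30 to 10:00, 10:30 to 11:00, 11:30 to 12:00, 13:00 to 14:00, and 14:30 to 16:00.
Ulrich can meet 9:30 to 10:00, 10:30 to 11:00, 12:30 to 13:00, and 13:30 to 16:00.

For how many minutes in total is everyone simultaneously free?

Eitan free within 09:00–16:00: 09:00–11:30, 14:00–14:30, 15:00–16:00.
Eitan ∩ Nikolai: 11:00–11:30, 15:00–15:30.
Eitan ∩ Nikolai ∩ Emeka: 15:00–15:30.
Eitan ∩ Nikolai ∩ Emeka ∩ Ulrich: 15:00–15:30.
Total common minutes: 30.

30 minutes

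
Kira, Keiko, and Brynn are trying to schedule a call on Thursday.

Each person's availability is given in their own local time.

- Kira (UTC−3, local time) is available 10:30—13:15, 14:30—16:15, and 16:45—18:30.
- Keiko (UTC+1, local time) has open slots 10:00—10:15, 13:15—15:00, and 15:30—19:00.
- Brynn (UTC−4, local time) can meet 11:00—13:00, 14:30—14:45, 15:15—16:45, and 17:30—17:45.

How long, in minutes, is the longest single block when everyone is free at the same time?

75 minutes

Kira → UTC: 13:30–16:15, 17:30–19:15, 19:45–21:30.
Keiko → UTC: 09:00–09:15, 12:15–14:00, 14:30–18:00.
Brynn → UTC: 15:00–17:00, 18:30–18:45, 19:15–20:45, 21:30–21:45.
Kira ∩ Keiko: 13:30–14:00, 14:30–16:15, 17:30–18:00.
Kira ∩ Keiko ∩ Brynn: 15:00–16:15.
Single common window of 75 minutes.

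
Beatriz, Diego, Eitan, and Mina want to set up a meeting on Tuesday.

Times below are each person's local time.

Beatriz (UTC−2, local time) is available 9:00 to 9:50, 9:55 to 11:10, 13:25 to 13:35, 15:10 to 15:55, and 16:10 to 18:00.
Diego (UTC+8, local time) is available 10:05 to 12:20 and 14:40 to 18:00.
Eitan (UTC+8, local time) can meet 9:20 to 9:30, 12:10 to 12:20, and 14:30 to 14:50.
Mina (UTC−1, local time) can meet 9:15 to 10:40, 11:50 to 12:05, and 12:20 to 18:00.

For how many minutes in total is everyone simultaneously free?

0 minutes

Beatriz → UTC: 11:00–11:50, 11:55–13:10, 15:25–15:35, 17:10–17:55, 18:10–20:00.
Diego → UTC: 02:05–04:20, 06:40–10:00.
Eitan → UTC: 01:20–01:30, 04:10–04:20, 06:30–06:50.
Mina → UTC: 10:15–11:40, 12:50–13:05, 13:20–19:00.
Beatriz ∩ Diego: (none).
Beatriz ∩ Diego ∩ Eitan: (none).
Beatriz ∩ Diego ∩ Eitan ∩ Mina: (none).
Total common minutes: 0.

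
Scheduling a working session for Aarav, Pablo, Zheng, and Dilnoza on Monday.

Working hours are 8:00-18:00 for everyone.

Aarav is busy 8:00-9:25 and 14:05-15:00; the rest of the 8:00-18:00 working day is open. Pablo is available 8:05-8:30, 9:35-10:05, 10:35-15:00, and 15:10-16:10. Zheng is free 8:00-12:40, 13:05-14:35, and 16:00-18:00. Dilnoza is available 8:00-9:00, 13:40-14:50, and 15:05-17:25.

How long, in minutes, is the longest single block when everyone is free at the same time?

Aarav free within 08:00–18:00: 09:25–14:05, 15:00–18:00.
Aarav ∩ Pablo: 09:35–10:05, 10:35–14:05, 15:10–16:10.
Aarav ∩ Pablo ∩ Zheng: 09:35–10:05, 10:35–12:40, 13:05–14:05, 16:00–16:10.
Aarav ∩ Pablo ∩ Zheng ∩ Dilnoza: 13:40–14:05, 16:00–16:10.
Common window lengths: 25, 10 min; longest is 25.

25 minutes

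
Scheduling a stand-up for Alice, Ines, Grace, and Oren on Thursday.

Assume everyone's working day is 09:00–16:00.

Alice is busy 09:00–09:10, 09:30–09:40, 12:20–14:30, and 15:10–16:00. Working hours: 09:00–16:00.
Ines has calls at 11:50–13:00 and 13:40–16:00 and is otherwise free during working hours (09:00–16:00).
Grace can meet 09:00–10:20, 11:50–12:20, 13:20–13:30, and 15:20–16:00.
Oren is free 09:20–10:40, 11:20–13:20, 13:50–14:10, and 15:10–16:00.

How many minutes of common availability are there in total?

50 minutes

Alice free within 09:00–16:00: 09:10–09:30, 09:40–12:20, 14:30–15:10.
Ines free within 09:00–16:00: 09:00–11:50, 13:00–13:40.
Alice ∩ Ines: 09:10–09:30, 09:40–11:50.
Alice ∩ Ines ∩ Grace: 09:10–09:30, 09:40–10:20.
Alice ∩ Ines ∩ Grace ∩ Oren: 09:20–09:30, 09:40–10:20.
Total common minutes: 10 + 40 = 50.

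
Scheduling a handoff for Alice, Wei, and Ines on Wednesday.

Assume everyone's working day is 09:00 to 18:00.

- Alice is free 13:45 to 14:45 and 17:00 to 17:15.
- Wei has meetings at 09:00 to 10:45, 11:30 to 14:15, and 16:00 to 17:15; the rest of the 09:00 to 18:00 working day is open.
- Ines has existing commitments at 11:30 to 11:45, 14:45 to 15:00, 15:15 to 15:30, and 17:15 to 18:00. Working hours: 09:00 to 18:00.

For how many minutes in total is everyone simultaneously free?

30 minutes

Wei free within 09:00–18:00: 10:45–11:30, 14:15–16:00, 17:15–18:00.
Ines free within 09:00–18:00: 09:00–11:30, 11:45–14:45, 15:00–15:15, 15:30–17:15.
Alice ∩ Wei: 14:15–14:45.
Alice ∩ Wei ∩ Ines: 14:15–14:45.
Total common minutes: 30.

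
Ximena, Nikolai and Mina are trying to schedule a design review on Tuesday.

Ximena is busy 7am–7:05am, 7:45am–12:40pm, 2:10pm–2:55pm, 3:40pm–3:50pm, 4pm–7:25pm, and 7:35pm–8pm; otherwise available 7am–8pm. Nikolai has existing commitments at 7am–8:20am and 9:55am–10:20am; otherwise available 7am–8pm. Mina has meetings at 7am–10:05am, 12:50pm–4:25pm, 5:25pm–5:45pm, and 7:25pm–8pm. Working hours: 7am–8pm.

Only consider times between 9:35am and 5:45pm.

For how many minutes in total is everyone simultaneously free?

Ximena free within 07:00–20:00: 07:05–07:45, 12:40–14:10, 14:55–15:40, 15:50–16:00, 19:25–19:35.
Nikolai free within 07:00–20:00: 08:20–09:55, 10:20–20:00.
Mina free within 07:00–20:00: 10:05–12:50, 16:25–17:25, 17:45–19:25.
Ximena ∩ Nikolai: 12:40–14:10, 14:55–15:40, 15:50–16:00, 19:25–19:35.
Ximena ∩ Nikolai ∩ Mina: 12:40–12:50.
Restricted to 09:35–17:45: 12:40–12:50.
Total common minutes: 10.

10 minutes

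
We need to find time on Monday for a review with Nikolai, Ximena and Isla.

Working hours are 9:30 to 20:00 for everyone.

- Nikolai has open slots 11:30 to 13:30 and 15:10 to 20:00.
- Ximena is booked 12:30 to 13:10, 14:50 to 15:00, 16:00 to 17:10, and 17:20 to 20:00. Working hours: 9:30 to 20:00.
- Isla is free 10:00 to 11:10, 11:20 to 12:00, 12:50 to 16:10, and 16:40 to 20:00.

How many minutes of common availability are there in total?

110 minutes

Ximena free within 09:30–20:00: 09:30–12:30, 13:10–14:50, 15:00–16:00, 17:10–17:20.
Nikolai ∩ Ximena: 11:30–12:30, 13:10–13:30, 15:10–16:00, 17:10–17:20.
Nikolai ∩ Ximena ∩ Isla: 11:30–12:00, 13:10–13:30, 15:10–16:00, 17:10–17:20.
Total common minutes: 30 + 20 + 50 + 10 = 110.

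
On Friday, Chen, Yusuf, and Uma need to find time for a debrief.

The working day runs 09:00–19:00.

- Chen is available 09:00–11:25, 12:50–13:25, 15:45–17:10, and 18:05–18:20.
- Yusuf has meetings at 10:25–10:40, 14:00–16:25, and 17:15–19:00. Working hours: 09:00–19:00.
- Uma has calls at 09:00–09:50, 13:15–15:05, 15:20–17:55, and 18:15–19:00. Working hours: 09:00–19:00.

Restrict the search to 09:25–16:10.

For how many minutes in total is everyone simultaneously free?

Yusuf free within 09:00–19:00: 09:00–10:25, 10:40–14:00, 16:25–17:15.
Uma free within 09:00–19:00: 09:50–13:15, 15:05–15:20, 17:55–18:15.
Chen ∩ Yusuf: 09:00–10:25, 10:40–11:25, 12:50–13:25, 16:25–17:10.
Chen ∩ Yusuf ∩ Uma: 09:50–10:25, 10:40–11:25, 12:50–13:15.
Restricted to 09:25–16:10: 09:50–10:25, 10:40–11:25, 12:50–13:15.
Total common minutes: 35 + 45 + 25 = 105.

105 minutes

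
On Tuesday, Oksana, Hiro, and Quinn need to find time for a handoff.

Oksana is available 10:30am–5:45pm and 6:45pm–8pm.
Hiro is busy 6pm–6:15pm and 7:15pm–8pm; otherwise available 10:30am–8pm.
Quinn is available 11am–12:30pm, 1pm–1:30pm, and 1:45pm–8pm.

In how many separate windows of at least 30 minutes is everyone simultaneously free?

4

Hiro free within 10:30–20:00: 10:30–18:00, 18:15–19:15.
Oksana ∩ Hiro: 10:30–17:45, 18:45–19:15.
Oksana ∩ Hiro ∩ Quinn: 11:00–12:30, 13:00–13:30, 13:45–17:45, 18:45–19:15.
Windows ≥ 30 min: 11:00–12:30, 13:00–13:30, 13:45–17:45, 18:45–19:15.
That's 4 windows.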